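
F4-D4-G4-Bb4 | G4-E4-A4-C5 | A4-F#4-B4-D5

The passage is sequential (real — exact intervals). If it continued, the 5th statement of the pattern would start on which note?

C#5

Unit = 4 notes; the statements start on F4, G4, A4, moving up a 2nd each time.
Continuing: B4 → C#5. Statement 5 starts on C#5.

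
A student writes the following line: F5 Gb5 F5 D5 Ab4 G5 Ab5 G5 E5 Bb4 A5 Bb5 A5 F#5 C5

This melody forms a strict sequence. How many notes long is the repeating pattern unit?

5

Try groups of 5 (3 cells in 15 notes):
F5 Gb5 F5 D5 Ab4 | G5 Ab5 G5 E5 Bb4 | A5 Bb5 A5 F#5 C5
Every group is a transposition up a 2nd of the one before; no shorter unit works.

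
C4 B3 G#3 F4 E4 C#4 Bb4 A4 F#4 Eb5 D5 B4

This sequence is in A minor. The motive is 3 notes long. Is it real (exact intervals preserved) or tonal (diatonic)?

real

Each cell has the same semitone pattern (-1, -3) — intervals are preserved exactly.
And G#3 lies outside A minor, so the sequence is real rather than tonal.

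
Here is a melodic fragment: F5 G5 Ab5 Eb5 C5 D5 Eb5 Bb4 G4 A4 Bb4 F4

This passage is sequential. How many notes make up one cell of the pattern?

4

12 notes total. Splitting into 3 groups of 4:
F5 G5 Ab5 Eb5 | C5 D5 Eb5 Bb4 | G4 A4 Bb4 F4
That's a consistent down a 4th shift per cell, and no other grouping gives one.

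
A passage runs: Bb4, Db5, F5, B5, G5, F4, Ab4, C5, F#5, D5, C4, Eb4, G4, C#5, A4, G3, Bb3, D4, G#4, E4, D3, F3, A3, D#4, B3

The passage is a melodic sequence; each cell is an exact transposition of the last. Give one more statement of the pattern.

Unit = 5 notes; the statements start on Bb4, F4, C4, G3, D3, moving down a 4th each time.
Statement 6 starts on A2 and keeps the same exact contour: A2 C3 E3 A#3 F#3.

A2 C3 E3 A#3 F#3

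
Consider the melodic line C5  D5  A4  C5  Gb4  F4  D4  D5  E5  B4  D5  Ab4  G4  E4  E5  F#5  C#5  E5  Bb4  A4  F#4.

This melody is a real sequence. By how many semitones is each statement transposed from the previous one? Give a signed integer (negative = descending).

Unit = 7 notes; the statements start on C5, D5, E5, moving up a 2nd each time.
C5→D5 is 74 − 72 = 2 semitones.

2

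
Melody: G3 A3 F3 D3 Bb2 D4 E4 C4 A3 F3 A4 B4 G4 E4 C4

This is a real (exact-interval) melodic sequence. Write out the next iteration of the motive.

E5 F#5 D5 B4 G4

The 5-note cells begin on G3, D4, A4 — each up a 5th from the last.
From E5 the exact shape gives E5 F#5 D5 B4 G4.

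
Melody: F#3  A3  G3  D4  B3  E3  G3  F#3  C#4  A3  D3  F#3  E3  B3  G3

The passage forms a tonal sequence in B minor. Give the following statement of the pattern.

Taking 5-note groups, the heads are F#3, E3, D3: the pattern moves down a 2nd.
So cell 4 is C#3 E3 D3 A3 F#3.

C#3 E3 D3 A3 F#3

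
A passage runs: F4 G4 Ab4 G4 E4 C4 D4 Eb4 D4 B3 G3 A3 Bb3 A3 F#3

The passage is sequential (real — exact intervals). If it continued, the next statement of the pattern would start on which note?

With a 5-note motive the entries are F4, C4, G3, each down a 4th from the previous.
The next head, down a 4th from G3, is D3.

D3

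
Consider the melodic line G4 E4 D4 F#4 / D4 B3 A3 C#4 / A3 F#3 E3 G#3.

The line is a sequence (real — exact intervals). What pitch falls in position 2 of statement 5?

G#2

The unit is 4 notes. Position-2 pitches of the 3 shown cells: E4, B3, F#3.
Extending down a 4th: C#3 → G#2.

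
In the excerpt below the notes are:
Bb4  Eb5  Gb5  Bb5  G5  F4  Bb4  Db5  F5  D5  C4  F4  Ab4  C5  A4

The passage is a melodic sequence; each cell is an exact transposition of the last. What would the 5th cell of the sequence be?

D3 G3 Bb3 D4 B3

Unit = 5 notes; the statements start on Bb4, F4, C4, moving down a 4th each time.
Continuing the starts: G3 → D3.
So cell 5 is D3 G3 Bb3 D4 B3.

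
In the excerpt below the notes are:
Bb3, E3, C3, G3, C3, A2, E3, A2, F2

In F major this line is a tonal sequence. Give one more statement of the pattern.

C3 F2 D2

The 3-note cells begin on Bb3, G3, E3 — each down a 3rd from the last.
Statement 4 starts on C3 and keeps the same diatonic contour: C3 F2 D2.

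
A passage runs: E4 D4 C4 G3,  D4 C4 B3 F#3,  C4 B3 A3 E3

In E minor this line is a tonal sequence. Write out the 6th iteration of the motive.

G3 F#3 E3 B2

With a 4-note motive the entries are E4, D4, C4, each down a 2nd from the previous.
Extending down a 2nd: B3 → A3 → G3.
From G3 the diatonic shape gives G3 F#3 E3 B2.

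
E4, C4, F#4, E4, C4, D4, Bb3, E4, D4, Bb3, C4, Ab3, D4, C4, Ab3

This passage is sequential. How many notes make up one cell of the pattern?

There are 15 notes; a 5-note unit gives 3 cells:
E4 C4 F#4 E4 C4 | D4 Bb3 E4 D4 Bb3 | C4 Ab3 D4 C4 Ab3
That's a consistent down a 2nd shift per cell, and no other grouping gives one.

5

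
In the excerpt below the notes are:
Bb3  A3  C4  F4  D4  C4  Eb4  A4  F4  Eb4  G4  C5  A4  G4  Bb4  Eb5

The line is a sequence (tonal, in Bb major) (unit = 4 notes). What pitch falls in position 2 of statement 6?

D5

Grouping in 4s, the 2nd note of each cell is A3, C4, Eb4, G4.
Each moves up a 3rd. Continuing: Bb4 → D5.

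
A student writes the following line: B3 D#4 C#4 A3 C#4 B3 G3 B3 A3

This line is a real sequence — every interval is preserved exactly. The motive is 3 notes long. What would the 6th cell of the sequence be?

Unit = 3 notes; the statements start on B3, A3, G3, moving down a 2nd each time.
Continuing the starts: F3 → Eb3 → Db3.
From Db3 the exact shape gives Db3 F3 Eb3.

Db3 F3 Eb3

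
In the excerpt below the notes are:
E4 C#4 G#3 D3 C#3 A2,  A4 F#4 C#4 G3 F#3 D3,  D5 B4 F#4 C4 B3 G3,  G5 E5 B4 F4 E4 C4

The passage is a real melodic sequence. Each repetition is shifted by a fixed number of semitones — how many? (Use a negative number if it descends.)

The 6-note cells begin on E4, A4, D5, G5 — each up a 4th from the last.
E4 to A4 spans +5 semitones.

5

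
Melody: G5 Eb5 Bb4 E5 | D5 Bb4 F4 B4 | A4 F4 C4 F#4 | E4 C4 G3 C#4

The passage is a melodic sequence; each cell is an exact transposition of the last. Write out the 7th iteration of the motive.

C#3 A2 E2 A#2

The 4-note cells begin on G5, D5, A4, E4 — each down a 4th from the last.
Carrying on: B3 → F#3 → C#3.
So cell 7 is C#3 A2 E2 A#2.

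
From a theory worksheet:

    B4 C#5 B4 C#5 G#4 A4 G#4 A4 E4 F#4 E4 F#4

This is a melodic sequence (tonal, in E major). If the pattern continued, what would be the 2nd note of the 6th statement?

The unit is 4 notes. Position-2 pitches of the 3 shown cells: C#5, A4, F#4.
Extending down a 3rd: D#4 → B3 → G#3.

G#3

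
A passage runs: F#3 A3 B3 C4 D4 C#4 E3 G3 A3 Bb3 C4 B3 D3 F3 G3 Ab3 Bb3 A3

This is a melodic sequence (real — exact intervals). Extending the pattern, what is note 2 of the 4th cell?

With 6-note cells, note 2 of each statement runs A3, G3, F3.
Each moves down a 2nd; the next is Eb3.

Eb3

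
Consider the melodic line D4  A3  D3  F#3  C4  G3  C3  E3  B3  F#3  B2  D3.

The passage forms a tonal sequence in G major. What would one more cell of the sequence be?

A3 E3 A2 C3

Taking 4-note groups, the heads are D4, C4, B3: the pattern moves down a 2nd.
From A3 the diatonic shape gives A3 E3 A2 C3.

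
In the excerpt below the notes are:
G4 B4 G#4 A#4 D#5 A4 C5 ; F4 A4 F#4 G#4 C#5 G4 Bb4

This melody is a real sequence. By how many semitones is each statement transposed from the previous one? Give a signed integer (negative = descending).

The 7-note cells begin on G4, F4 — each down a 2nd from the last.
G4→F4 is 65 − 67 = -2 semitones.

-2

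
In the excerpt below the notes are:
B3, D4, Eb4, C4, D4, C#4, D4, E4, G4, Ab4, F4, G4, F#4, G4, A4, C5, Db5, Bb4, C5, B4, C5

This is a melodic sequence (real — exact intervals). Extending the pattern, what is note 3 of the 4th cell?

Grouping in 7s, the 3rd note of each cell is Eb4, Ab4, Db5.
From Db5, up a 4th gives Gb5.

Gb5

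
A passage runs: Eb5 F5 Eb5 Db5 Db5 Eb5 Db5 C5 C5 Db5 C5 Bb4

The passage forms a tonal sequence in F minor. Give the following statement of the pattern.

Taking 4-note groups, the heads are Eb5, Db5, C5: the pattern moves down a 2nd.
Statement 4 starts on Bb4 and keeps the same diatonic contour: Bb4 C5 Bb4 Ab4.

Bb4 C5 Bb4 Ab4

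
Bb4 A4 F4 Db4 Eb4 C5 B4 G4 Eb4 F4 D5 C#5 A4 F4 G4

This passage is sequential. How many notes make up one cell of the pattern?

5

There are 15 notes; a 5-note unit gives 3 cells:
Bb4 A4 F4 Db4 Eb4 | C5 B4 G4 Eb4 F4 | D5 C#5 A4 F4 G4
That's a consistent up a 2nd shift per cell, and no other grouping gives one.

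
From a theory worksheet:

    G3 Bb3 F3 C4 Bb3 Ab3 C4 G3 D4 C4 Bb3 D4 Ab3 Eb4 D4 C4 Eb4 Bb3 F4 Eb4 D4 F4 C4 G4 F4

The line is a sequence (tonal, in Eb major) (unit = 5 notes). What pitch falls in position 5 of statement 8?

With 5-note cells, note 5 of each statement runs Bb3, C4, D4, Eb4, F4.
Carrying that up a 2nd forward: G4 → Ab4 → Bb4.

Bb4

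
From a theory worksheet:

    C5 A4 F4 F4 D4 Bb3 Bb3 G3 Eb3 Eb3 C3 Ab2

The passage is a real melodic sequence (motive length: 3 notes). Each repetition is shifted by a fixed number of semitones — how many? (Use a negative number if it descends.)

The 3-note cells begin on C5, F4, Bb3, Eb3 — each down a 5th from the last.
C5 to F4 spans -7 semitones.

-7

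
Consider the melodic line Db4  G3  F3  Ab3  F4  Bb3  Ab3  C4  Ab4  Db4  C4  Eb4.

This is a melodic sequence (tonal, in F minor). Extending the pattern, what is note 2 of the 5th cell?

Grouping in 4s, the 2nd note of each cell is G3, Bb3, Db4.
Extending up a 3rd: F4 → Ab4.

Ab4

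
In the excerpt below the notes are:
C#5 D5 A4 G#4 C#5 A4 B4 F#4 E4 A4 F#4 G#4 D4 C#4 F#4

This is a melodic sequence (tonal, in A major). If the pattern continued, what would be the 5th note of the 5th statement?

With 5-note cells, note 5 of each statement runs C#5, A4, F#4.
Carrying that down a 3rd forward: D4 → B3.

B3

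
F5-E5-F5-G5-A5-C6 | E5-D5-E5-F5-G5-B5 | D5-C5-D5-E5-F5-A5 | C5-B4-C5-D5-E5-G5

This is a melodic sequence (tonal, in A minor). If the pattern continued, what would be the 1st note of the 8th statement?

F4

Grouping in 6s, the 1st note of each cell is F5, E5, D5, C5.
Carrying that down a 2nd forward: B4 → A4 → G4 → F4.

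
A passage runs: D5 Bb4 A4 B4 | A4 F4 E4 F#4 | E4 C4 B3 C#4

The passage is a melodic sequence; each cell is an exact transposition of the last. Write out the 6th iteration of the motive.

C#3 A2 G#2 A#2

The 4-note cells begin on D5, A4, E4 — each down a 4th from the last.
Extending down a 4th: B3 → F#3 → C#3.
Statement 6 starts on C#3 and keeps the same exact contour: C#3 A2 G#2 A#2.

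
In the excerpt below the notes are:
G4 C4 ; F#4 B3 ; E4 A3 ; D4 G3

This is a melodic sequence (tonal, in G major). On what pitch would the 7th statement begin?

With a 2-note motive the entries are G4, F#4, E4, D4, each down a 2nd from the previous.
Extending the heads down a 2nd: C4 → B3 → A3.

A3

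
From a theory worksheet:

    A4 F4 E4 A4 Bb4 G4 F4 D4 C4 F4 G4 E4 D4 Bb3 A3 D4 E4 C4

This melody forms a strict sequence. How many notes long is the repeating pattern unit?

Try groups of 6 (3 cells in 18 notes):
A4 F4 E4 A4 Bb4 G4 | F4 D4 C4 F4 G4 E4 | D4 Bb3 A3 D4 E4 C4
That's a consistent down a 3rd shift per cell, and no other grouping gives one.

6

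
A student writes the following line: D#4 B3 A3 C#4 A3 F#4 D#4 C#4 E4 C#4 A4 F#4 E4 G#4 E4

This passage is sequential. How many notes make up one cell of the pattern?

5

There are 15 notes; a 5-note unit gives 3 cells:
D#4 B3 A3 C#4 A3 | F#4 D#4 C#4 E4 C#4 | A4 F#4 E4 G#4 E4
Each cell is the previous one up a 3rd — so the unit is 5 notes.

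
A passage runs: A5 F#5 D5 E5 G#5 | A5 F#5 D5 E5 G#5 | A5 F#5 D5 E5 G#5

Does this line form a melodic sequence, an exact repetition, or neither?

repetition

Each 5-note cell is identical (A5 F#5 D5 E5 G#5), restated at the same pitch.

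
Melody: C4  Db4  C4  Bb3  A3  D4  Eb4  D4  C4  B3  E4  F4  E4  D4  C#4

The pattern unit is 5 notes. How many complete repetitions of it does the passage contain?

15 notes in groups of 5 gives 15/5 = 3 statements.
Starts: C4, D4, E4 — each up a 2nd.

3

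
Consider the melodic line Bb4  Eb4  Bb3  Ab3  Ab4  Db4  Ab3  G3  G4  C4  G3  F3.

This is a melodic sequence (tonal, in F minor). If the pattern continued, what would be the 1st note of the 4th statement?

Grouping in 4s, the 1st note of each cell is Bb4, Ab4, G4.
From G4, down a 2nd gives F4.

F4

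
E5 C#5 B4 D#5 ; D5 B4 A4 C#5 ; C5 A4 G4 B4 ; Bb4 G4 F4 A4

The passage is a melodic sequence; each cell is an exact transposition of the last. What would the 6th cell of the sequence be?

The 4-note cells begin on E5, D5, C5, Bb4 — each down a 2nd from the last.
Carrying on: Ab4 → Gb4.
So cell 6 is Gb4 Eb4 Db4 F4.

Gb4 Eb4 Db4 F4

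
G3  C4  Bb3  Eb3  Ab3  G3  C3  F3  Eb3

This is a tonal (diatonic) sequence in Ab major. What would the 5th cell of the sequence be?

Taking 3-note groups, the heads are G3, Eb3, C3: the pattern moves down a 3rd.
Continuing the starts: Ab2 → F2.
Statement 5 starts on F2 and keeps the same diatonic contour: F2 Bb2 Ab2.

F2 Bb2 Ab2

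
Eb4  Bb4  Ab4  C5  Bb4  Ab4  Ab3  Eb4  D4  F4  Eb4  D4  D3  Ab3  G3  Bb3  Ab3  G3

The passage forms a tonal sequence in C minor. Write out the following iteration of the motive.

Unit = 6 notes; the statements start on Eb4, Ab3, D3, moving down a 5th each time.
From G2 the diatonic shape gives G2 D3 C3 Eb3 D3 C3.

G2 D3 C3 Eb3 D3 C3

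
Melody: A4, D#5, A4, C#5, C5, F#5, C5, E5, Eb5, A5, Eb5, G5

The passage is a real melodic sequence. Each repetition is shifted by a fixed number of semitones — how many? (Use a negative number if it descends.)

Unit = 4 notes; the statements start on A4, C5, Eb5, moving up a 3rd each time.
Counting half-steps from A4 to C5: 3.

3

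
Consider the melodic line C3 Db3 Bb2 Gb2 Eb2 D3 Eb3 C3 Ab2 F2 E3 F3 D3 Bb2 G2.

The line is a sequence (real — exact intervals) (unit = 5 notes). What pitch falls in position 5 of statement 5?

Grouping in 5s, the 5th note of each cell is Eb2, F2, G2.
Each moves up a 2nd. Continuing: A2 → B2.

B2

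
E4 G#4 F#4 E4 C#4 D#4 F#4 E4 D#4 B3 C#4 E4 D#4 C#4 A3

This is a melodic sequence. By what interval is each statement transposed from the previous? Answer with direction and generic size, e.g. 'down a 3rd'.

Taking 5-note groups, the heads are E4, D#4, C#4: the pattern moves down a 2nd.
E4 to D#4 is down a 2nd.

down a 2nd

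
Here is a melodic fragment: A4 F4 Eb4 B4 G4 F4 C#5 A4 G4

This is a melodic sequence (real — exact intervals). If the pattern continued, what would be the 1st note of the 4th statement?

The unit is 3 notes. Position-1 pitches of the 3 shown cells: A4, B4, C#5.
One more up a 2nd gives D#5.

D#5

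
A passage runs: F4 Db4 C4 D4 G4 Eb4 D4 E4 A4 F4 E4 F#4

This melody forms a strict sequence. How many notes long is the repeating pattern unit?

4

There are 12 notes; a 4-note unit gives 3 cells:
F4 Db4 C4 D4 | G4 Eb4 D4 E4 | A4 F4 E4 F#4
That's a consistent up a 2nd shift per cell, and no other grouping gives one.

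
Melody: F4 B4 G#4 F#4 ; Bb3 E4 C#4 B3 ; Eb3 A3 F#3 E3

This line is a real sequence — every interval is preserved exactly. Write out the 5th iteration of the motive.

The 4-note cells begin on F4, Bb3, Eb3 — each down a 5th from the last.
Continuing the starts: Ab2 → Db2.
So cell 5 is Db2 G2 E2 D2.

Db2 G2 E2 D2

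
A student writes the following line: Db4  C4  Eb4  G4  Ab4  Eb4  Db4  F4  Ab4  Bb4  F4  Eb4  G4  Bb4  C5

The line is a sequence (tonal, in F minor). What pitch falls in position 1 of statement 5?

Grouping in 5s, the 1st note of each cell is Db4, Eb4, F4.
Extending up a 2nd: G4 → Ab4.

Ab4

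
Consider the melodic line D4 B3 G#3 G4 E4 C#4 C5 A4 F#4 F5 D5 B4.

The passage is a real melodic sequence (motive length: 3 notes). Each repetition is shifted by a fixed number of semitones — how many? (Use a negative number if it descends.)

Taking 3-note groups, the heads are D4, G4, C5, F5: the pattern moves up a 4th.
D4 to G4 spans +5 semitones.

5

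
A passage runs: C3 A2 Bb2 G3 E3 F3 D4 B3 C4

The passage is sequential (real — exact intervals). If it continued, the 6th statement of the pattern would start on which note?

The 3-note cells begin on C3, G3, D4 — each up a 5th from the last.
Extending the heads up a 5th: A4 → E5 → B5.

B5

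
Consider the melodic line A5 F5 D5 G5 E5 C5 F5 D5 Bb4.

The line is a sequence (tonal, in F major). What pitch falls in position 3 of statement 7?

E4

The unit is 3 notes. Position-3 pitches of the 3 shown cells: D5, C5, Bb4.
Extending down a 2nd: A4 → G4 → F4 → E4.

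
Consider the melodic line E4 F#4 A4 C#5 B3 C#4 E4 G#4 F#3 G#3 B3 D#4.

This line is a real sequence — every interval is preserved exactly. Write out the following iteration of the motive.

With a 4-note motive the entries are E4, B3, F#3, each down a 4th from the previous.
So cell 4 is C#3 D#3 F#3 A#3.

C#3 D#3 F#3 A#3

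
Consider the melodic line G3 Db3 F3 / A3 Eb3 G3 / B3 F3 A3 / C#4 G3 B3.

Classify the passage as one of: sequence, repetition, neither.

Each 3-note cell is the previous one transposed up a 2nd.

sequence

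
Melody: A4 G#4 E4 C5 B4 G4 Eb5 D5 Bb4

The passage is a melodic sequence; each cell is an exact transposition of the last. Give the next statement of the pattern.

With a 3-note motive the entries are A4, C5, Eb5, each up a 3rd from the previous.
So cell 4 is Gb5 F5 Db5.

Gb5 F5 Db5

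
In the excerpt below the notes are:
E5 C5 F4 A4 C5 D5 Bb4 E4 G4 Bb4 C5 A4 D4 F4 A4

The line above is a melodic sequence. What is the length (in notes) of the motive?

There are 15 notes; a 5-note unit gives 3 cells:
E5 C5 F4 A4 C5 | D5 Bb4 E4 G4 Bb4 | C5 A4 D4 F4 A4
Every group is a transposition down a 2nd of the one before; no shorter unit works.

5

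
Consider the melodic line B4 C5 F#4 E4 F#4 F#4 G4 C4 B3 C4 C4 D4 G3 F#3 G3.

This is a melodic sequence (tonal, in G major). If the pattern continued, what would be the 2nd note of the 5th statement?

E3

The unit is 5 notes. Position-2 pitches of the 3 shown cells: C5, G4, D4.
Each moves down a 4th. Continuing: A3 → E3.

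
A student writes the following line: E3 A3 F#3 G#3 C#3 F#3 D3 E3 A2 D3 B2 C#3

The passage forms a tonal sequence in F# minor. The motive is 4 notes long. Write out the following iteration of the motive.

F#2 B2 G#2 A2

The 4-note cells begin on E3, C#3, A2 — each down a 3rd from the last.
Statement 4 starts on F#2 and keeps the same diatonic contour: F#2 B2 G#2 A2.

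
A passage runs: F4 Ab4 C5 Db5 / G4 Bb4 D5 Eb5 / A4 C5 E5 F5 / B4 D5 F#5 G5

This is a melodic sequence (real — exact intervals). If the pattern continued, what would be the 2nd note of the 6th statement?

F#5

The unit is 4 notes. Position-2 pitches of the 4 shown cells: Ab4, Bb4, C5, D5.
Each moves up a 2nd. Continuing: E5 → F#5.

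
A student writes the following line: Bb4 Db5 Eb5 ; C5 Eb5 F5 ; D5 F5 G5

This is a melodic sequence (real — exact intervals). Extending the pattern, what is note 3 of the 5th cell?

B5

The unit is 3 notes. Position-3 pitches of the 3 shown cells: Eb5, F5, G5.
Each moves up a 2nd. Continuing: A5 → B5.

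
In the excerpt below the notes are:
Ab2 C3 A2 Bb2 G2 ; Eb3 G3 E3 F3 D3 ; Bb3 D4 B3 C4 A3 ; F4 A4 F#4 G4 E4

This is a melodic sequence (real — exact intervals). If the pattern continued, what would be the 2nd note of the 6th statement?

The unit is 5 notes. Position-2 pitches of the 4 shown cells: C3, G3, D4, A4.
Extending up a 5th: E5 → B5.

B5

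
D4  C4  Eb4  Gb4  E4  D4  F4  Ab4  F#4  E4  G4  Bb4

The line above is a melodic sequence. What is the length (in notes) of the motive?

Try groups of 4 (3 cells in 12 notes):
D4 C4 Eb4 Gb4 | E4 D4 F4 Ab4 | F#4 E4 G4 Bb4
That's a consistent up a 2nd shift per cell, and no other grouping gives one.

4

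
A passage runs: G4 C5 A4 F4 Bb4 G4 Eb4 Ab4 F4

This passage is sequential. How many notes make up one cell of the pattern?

Try groups of 3 (3 cells in 9 notes):
G4 C5 A4 | F4 Bb4 G4 | Eb4 Ab4 F4
Every group is a transposition down a 2nd of the one before; no shorter unit works.

3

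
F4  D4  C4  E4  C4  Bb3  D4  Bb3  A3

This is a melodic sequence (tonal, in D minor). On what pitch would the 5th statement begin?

Unit = 3 notes; the statements start on F4, E4, D4, moving down a 2nd each time.
Continuing: C4 → Bb3. Statement 5 starts on Bb3.

Bb3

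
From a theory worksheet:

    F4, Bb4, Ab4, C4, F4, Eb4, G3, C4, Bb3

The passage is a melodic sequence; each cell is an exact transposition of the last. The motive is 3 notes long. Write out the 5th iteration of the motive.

With a 3-note motive the entries are F4, C4, G3, each down a 4th from the previous.
Extending down a 4th: D3 → A2.
So cell 5 is A2 D3 C3.

A2 D3 C3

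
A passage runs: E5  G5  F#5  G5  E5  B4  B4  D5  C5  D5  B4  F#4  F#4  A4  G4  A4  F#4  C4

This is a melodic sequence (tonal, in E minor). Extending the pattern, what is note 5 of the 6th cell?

The unit is 6 notes. Position-5 pitches of the 3 shown cells: E5, B4, F#4.
Carrying that down a 4th forward: C4 → G3 → D3.

D3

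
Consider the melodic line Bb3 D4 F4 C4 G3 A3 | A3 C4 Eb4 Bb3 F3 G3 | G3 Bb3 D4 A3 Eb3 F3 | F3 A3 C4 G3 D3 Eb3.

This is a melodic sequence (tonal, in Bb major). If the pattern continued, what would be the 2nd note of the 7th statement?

Eb3

Grouping in 6s, the 2nd note of each cell is D4, C4, Bb3, A3.
Carrying that down a 2nd forward: G3 → F3 → Eb3.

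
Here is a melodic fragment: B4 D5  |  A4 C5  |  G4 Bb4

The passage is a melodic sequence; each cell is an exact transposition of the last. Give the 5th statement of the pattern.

Eb4 Gb4

With a 2-note motive the entries are B4, A4, G4, each down a 2nd from the previous.
Carrying on: F4 → Eb4.
From Eb4 the exact shape gives Eb4 Gb4.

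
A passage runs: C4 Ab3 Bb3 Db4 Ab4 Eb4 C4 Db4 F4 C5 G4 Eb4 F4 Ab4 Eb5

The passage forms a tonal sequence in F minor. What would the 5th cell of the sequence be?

Unit = 5 notes; the statements start on C4, Eb4, G4, moving up a 3rd each time.
Continuing the starts: Bb4 → Db5.
From Db5 the diatonic shape gives Db5 Bb4 C5 Eb5 Bb5.

Db5 Bb4 C5 Eb5 Bb5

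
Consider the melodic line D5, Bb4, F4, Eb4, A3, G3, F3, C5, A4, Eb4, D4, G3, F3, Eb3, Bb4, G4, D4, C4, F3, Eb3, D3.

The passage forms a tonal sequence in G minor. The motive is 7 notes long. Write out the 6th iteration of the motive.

F4 D4 A3 G3 C3 Bb2 A2

With a 7-note motive the entries are D5, C5, Bb4, each down a 2nd from the previous.
Carrying on: A4 → G4 → F4.
From F4 the diatonic shape gives F4 D4 A3 G3 C3 Bb2 A2.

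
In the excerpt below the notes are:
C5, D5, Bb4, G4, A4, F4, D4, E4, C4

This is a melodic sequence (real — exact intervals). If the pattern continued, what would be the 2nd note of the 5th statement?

The unit is 3 notes. Position-2 pitches of the 3 shown cells: D5, A4, E4.
Each moves down a 4th. Continuing: B3 → F#3.

F#3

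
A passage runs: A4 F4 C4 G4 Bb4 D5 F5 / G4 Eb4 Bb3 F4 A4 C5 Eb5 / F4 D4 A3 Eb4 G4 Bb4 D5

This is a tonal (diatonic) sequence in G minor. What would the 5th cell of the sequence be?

D4 Bb3 F3 C4 Eb4 G4 Bb4

Unit = 7 notes; the statements start on A4, G4, F4, moving down a 2nd each time.
Extending down a 2nd: Eb4 → D4.
Statement 5 starts on D4 and keeps the same diatonic contour: D4 Bb3 F3 C4 Eb4 G4 Bb4.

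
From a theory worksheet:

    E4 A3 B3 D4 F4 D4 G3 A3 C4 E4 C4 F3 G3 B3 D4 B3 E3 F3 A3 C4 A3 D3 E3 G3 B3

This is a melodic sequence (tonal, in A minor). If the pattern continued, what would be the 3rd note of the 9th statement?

A2

Grouping in 5s, the 3rd note of each cell is B3, A3, G3, F3, E3.
Extending down a 2nd: D3 → C3 → B2 → A2.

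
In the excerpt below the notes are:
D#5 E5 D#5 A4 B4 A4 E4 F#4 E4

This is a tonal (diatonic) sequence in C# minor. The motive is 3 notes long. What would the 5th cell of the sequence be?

F#3 G#3 F#3

Unit = 3 notes; the statements start on D#5, A4, E4, moving down a 4th each time.
Extending down a 4th: B3 → F#3.
Statement 5 starts on F#3 and keeps the same diatonic contour: F#3 G#3 F#3.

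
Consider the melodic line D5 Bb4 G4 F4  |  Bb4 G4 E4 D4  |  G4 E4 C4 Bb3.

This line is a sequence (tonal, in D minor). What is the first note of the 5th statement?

C4

Taking 4-note groups, the heads are D5, Bb4, G4: the pattern moves down a 3rd.
Continuing: E4 → C4. Statement 5 starts on C4.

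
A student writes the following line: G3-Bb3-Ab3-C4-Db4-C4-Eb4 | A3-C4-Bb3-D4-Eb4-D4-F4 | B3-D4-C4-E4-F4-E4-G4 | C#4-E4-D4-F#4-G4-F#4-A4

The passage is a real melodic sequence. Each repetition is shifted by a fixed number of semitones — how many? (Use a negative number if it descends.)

2

Taking 7-note groups, the heads are G3, A3, B3, C#4: the pattern moves up a 2nd.
G3 to A3 spans +2 semitones.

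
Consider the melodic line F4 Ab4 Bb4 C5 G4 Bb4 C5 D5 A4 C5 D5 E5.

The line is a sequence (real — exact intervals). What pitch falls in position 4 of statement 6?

A#5

Grouping in 4s, the 4th note of each cell is C5, D5, E5.
Extending up a 2nd: F#5 → G#5 → A#5.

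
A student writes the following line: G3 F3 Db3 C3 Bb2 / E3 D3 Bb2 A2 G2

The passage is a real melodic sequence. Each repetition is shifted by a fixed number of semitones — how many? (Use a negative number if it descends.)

With a 5-note motive the entries are G3, E3, each down a 3rd from the previous.
Counting half-steps from G3 to E3: -3.

-3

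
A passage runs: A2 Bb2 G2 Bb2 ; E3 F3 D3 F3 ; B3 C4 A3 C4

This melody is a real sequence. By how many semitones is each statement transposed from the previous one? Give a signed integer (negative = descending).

7

Unit = 4 notes; the statements start on A2, E3, B3, moving up a 5th each time.
A2 to E3 spans +7 semitones.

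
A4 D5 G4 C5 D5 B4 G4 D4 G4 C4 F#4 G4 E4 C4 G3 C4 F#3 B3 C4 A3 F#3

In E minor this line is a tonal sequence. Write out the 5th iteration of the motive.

F#2 B2 E2 A2 B2 G2 E2

The 7-note cells begin on A4, D4, G3 — each down a 5th from the last.
Carrying on: C3 → F#2.
From F#2 the diatonic shape gives F#2 B2 E2 A2 B2 G2 E2.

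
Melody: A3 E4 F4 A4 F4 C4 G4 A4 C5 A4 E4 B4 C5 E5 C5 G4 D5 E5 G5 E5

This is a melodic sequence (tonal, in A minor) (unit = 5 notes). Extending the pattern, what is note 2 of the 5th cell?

F5

With 5-note cells, note 2 of each statement runs E4, G4, B4, D5.
From D5, up a 3rd gives F5.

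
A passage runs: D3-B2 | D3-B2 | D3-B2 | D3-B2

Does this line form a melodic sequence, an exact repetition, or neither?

repetition

Each 2-note cell is identical (D3 B2), restated at the same pitch.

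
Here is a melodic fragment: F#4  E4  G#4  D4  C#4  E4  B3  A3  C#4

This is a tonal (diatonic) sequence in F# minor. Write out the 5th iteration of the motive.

E3 D3 F#3

The 3-note cells begin on F#4, D4, B3 — each down a 3rd from the last.
Extending down a 3rd: G#3 → E3.
So cell 5 is E3 D3 F#3.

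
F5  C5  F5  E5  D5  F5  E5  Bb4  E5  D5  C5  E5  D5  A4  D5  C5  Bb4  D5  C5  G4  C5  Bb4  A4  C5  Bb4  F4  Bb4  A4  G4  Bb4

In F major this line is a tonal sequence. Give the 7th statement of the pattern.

Taking 6-note groups, the heads are F5, E5, D5, C5, Bb4: the pattern moves down a 2nd.
Extending down a 2nd: A4 → G4.
From G4 the diatonic shape gives G4 D4 G4 F4 E4 G4.

G4 D4 G4 F4 E4 G4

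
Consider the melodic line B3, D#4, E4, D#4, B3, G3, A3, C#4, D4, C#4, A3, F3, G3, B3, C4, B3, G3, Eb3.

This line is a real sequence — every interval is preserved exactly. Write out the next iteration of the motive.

Taking 6-note groups, the heads are B3, A3, G3: the pattern moves down a 2nd.
So cell 4 is F3 A3 Bb3 A3 F3 Db3.

F3 A3 Bb3 A3 F3 Db3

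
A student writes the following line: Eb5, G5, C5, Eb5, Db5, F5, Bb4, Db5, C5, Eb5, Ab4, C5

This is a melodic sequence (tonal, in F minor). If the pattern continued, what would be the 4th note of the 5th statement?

Grouping in 4s, the 4th note of each cell is Eb5, Db5, C5.
Each moves down a 2nd. Continuing: Bb4 → Ab4.

Ab4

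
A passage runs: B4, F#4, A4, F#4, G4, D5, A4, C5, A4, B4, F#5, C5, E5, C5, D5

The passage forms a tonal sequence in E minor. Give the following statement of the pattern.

A5 E5 G5 E5 F#5

Taking 5-note groups, the heads are B4, D5, F#5: the pattern moves up a 3rd.
From A5 the diatonic shape gives A5 E5 G5 E5 F#5.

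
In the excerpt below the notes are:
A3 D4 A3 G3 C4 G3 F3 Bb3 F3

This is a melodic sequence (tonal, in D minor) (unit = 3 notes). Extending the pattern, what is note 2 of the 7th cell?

E3

Grouping in 3s, the 2nd note of each cell is D4, C4, Bb3.
Each moves down a 2nd. Continuing: A3 → G3 → F3 → E3.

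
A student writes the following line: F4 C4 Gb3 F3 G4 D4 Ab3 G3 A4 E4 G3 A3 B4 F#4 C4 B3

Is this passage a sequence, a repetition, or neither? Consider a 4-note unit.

neither

Note 3 of cell 3 is G3; if this were a sequence it would be Bb3. No unit length gives a consistent transposition pattern.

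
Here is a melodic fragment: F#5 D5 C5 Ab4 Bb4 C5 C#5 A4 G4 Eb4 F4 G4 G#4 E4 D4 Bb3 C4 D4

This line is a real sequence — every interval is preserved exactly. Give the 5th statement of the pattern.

Unit = 6 notes; the statements start on F#5, C#5, G#4, moving down a 4th each time.
Extending down a 4th: D#4 → A#3.
Statement 5 starts on A#3 and keeps the same exact contour: A#3 F#3 E3 C3 D3 E3.

A#3 F#3 E3 C3 D3 E3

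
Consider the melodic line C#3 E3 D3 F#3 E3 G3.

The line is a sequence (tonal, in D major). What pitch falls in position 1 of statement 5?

Grouping in 2s, the 1st note of each cell is C#3, D3, E3.
Extending up a 2nd: F#3 → G3.

G3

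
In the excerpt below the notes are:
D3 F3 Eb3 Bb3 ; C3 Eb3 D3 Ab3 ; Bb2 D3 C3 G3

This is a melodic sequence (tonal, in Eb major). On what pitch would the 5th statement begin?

G2

The 4-note cells begin on D3, C3, Bb2 — each down a 2nd from the last.
Continuing: Ab2 → G2. Statement 5 starts on G2.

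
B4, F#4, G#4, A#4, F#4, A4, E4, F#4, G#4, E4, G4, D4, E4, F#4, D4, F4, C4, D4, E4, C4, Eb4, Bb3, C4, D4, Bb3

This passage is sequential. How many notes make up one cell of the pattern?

5

There are 25 notes; a 5-note unit gives 5 cells:
B4 F#4 G#4 A#4 F#4 | A4 E4 F#4 G#4 E4 | G4 D4 E4 F#4 D4 | F4 C4 D4 E4 C4 | Eb4 Bb3 C4 D4 Bb3
That's a consistent down a 2nd shift per cell, and no other grouping gives one.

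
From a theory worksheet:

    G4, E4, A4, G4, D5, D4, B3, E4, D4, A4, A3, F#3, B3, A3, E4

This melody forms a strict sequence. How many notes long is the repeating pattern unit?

5

There are 15 notes; a 5-note unit gives 3 cells:
G4 E4 A4 G4 D5 | D4 B3 E4 D4 A4 | A3 F#3 B3 A3 E4
Each cell is the previous one down a 4th — so the unit is 5 notes.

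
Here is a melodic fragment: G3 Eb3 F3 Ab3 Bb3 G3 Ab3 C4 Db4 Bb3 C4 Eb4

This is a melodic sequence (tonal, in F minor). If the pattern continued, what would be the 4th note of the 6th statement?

Db5

The unit is 4 notes. Position-4 pitches of the 3 shown cells: Ab3, C4, Eb4.
Each moves up a 3rd. Continuing: G4 → Bb4 → Db5.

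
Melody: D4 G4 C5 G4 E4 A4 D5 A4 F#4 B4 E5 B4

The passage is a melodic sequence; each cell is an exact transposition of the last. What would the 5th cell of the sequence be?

A#4 D#5 G#5 D#5

With a 4-note motive the entries are D4, E4, F#4, each up a 2nd from the previous.
Continuing the starts: G#4 → A#4.
So cell 5 is A#4 D#5 G#5 D#5.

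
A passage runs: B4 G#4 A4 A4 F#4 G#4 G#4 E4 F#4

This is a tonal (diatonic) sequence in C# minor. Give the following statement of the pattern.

Unit = 3 notes; the statements start on B4, A4, G#4, moving down a 2nd each time.
So cell 4 is F#4 D#4 E4.

F#4 D#4 E4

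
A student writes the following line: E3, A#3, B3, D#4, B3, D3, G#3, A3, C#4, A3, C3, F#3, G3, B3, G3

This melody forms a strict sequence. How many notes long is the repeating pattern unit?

5

There are 15 notes; a 5-note unit gives 3 cells:
E3 A#3 B3 D#4 B3 | D3 G#3 A3 C#4 A3 | C3 F#3 G3 B3 G3
That's a consistent down a 2nd shift per cell, and no other grouping gives one.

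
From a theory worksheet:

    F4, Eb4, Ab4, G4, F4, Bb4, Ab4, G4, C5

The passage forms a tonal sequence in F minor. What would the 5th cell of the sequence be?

C5 Bb4 Eb5

Taking 3-note groups, the heads are F4, G4, Ab4: the pattern moves up a 2nd.
Extending up a 2nd: Bb4 → C5.
From C5 the diatonic shape gives C5 Bb4 Eb5.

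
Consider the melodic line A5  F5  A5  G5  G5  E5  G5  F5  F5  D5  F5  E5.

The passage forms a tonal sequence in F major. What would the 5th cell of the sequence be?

D5 Bb4 D5 C5

With a 4-note motive the entries are A5, G5, F5, each down a 2nd from the previous.
Extending down a 2nd: E5 → D5.
Statement 5 starts on D5 and keeps the same diatonic contour: D5 Bb4 D5 C5.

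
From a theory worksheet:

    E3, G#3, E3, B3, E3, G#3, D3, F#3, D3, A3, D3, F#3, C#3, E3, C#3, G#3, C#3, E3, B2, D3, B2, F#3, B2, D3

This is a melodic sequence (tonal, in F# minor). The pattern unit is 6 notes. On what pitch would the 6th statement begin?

With a 6-note motive the entries are E3, D3, C#3, B2, each down a 2nd from the previous.
Extending the heads down a 2nd: A2 → G#2.

G#2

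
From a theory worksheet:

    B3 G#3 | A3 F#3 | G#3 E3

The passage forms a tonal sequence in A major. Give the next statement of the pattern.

The 2-note cells begin on B3, A3, G#3 — each down a 2nd from the last.
From F#3 the diatonic shape gives F#3 D3.

F#3 D3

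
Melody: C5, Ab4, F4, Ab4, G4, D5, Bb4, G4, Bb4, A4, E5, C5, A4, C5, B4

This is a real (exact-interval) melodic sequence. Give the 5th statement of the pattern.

Unit = 5 notes; the statements start on C5, D5, E5, moving up a 2nd each time.
Carrying on: F#5 → G#5.
From G#5 the exact shape gives G#5 E5 C#5 E5 D#5.

G#5 E5 C#5 E5 D#5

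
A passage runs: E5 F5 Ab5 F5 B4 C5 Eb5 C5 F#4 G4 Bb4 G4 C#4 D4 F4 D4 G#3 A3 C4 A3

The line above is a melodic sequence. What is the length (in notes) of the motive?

4

There are 20 notes; a 4-note unit gives 5 cells:
E5 F5 Ab5 F5 | B4 C5 Eb5 C5 | F#4 G4 Bb4 G4 | C#4 D4 F4 D4 | G#3 A3 C4 A3
Every group is a transposition down a 4th of the one before; no shorter unit works.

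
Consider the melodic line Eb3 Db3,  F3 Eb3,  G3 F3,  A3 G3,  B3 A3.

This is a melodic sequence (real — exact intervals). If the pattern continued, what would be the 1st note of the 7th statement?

The unit is 2 notes. Position-1 pitches of the 5 shown cells: Eb3, F3, G3, A3, B3.
Extending up a 2nd: C#4 → D#4.

D#4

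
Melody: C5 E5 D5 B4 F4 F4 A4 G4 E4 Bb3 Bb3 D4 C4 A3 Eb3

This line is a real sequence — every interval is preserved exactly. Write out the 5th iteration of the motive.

The 5-note cells begin on C5, F4, Bb3 — each down a 5th from the last.
Extending down a 5th: Eb3 → Ab2.
So cell 5 is Ab2 C3 Bb2 G2 Db2.

Ab2 C3 Bb2 G2 Db2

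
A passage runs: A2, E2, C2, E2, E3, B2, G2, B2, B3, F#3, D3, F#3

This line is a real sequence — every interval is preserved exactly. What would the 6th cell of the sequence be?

G#5 D#5 B4 D#5

Taking 4-note groups, the heads are A2, E3, B3: the pattern moves up a 5th.
Extending up a 5th: F#4 → C#5 → G#5.
Statement 6 starts on G#5 and keeps the same exact contour: G#5 D#5 B4 D#5.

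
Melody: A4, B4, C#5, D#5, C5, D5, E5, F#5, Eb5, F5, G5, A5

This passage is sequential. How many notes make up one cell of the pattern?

4

Try groups of 4 (3 cells in 12 notes):
A4 B4 C#5 D#5 | C5 D5 E5 F#5 | Eb5 F5 G5 A5
Each cell is the previous one up a 3rd — so the unit is 4 notes.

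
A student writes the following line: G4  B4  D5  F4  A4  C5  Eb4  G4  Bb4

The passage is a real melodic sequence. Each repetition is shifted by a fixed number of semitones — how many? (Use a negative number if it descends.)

-2

The 3-note cells begin on G4, F4, Eb4 — each down a 2nd from the last.
G4 to F4 spans -2 semitones.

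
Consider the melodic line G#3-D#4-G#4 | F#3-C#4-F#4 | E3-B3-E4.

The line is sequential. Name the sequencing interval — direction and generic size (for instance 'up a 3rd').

With a 3-note motive the entries are G#3, F#3, E3, each down a 2nd from the previous.
From G#3 to F#3: down a 2nd.

down a 2nd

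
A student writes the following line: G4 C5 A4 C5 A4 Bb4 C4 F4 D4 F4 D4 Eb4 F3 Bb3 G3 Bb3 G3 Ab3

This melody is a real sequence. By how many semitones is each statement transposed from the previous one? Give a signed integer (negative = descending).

Unit = 6 notes; the statements start on G4, C4, F3, moving down a 5th each time.
G4→C4 is 60 − 67 = -7 semitones.

-7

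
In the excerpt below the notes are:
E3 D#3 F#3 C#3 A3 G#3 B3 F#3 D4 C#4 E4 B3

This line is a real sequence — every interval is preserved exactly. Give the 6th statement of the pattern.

F5 E5 G5 D5

Unit = 4 notes; the statements start on E3, A3, D4, moving up a 4th each time.
Extending up a 4th: G4 → C5 → F5.
From F5 the exact shape gives F5 E5 G5 D5.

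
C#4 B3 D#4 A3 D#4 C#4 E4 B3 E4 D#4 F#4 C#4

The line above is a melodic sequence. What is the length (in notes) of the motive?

Try groups of 4 (3 cells in 12 notes):
C#4 B3 D#4 A3 | D#4 C#4 E4 B3 | E4 D#4 F#4 C#4
Every group is a transposition up a 2nd of the one before; no shorter unit works.

4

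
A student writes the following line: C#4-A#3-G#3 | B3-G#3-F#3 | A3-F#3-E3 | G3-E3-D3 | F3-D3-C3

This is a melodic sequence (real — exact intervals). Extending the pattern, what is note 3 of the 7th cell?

With 3-note cells, note 3 of each statement runs G#3, F#3, E3, D3, C3.
Each moves down a 2nd. Continuing: Bb2 → Ab2.

Ab2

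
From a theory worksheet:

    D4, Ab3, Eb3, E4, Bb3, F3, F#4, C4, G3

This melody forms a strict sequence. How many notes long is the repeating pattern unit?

Try groups of 3 (3 cells in 9 notes):
D4 Ab3 Eb3 | E4 Bb3 F3 | F#4 C4 G3
Every group is a transposition up a 2nd of the one before; no shorter unit works.

3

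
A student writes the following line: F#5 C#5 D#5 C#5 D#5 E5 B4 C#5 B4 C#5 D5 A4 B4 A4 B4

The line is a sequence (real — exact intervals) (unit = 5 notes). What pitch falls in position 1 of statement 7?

Gb4

The unit is 5 notes. Position-1 pitches of the 3 shown cells: F#5, E5, D5.
Carrying that down a 2nd forward: C5 → Bb4 → Ab4 → Gb4.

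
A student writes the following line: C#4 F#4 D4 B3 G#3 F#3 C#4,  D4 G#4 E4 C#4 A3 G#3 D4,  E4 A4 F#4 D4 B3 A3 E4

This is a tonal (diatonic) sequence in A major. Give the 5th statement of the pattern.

G#4 C#5 A4 F#4 D4 C#4 G#4

With a 7-note motive the entries are C#4, D4, E4, each up a 2nd from the previous.
Extending up a 2nd: F#4 → G#4.
So cell 5 is G#4 C#5 A4 F#4 D4 C#4 G#4.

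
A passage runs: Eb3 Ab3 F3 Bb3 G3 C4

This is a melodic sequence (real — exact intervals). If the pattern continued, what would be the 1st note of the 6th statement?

C#4

With 2-note cells, note 1 of each statement runs Eb3, F3, G3.
Each moves up a 2nd. Continuing: A3 → B3 → C#4.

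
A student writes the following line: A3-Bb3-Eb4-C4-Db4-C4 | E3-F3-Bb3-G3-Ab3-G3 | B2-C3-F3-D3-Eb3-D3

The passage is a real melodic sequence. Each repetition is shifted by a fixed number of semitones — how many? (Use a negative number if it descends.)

-5

Taking 6-note groups, the heads are A3, E3, B2: the pattern moves down a 4th.
Counting half-steps from A3 to E3: -5.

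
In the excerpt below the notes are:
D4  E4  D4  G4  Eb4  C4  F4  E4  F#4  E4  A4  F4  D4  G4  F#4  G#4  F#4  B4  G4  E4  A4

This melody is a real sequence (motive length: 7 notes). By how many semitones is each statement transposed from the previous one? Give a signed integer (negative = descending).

The 7-note cells begin on D4, E4, F#4 — each up a 2nd from the last.
D4→E4 is 64 − 62 = 2 semitones.

2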